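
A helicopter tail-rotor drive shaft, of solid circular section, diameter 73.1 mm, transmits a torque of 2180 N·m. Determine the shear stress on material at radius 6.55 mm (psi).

739 psi

J = πd⁴/32 = π(0.0731)⁴/32 = 2.803×10^-6 m⁴.
Shear stress varies linearly with radius: τ = T·r/J = 2180 × 0.00655 / 2.803×10^-6 = 5.094×10^6 Pa.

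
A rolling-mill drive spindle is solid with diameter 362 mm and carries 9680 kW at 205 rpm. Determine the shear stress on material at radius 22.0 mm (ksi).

ω = 2π·205/60 = 21.47 rad/s, so T = P/ω = 9680×10³ / 21.47 = 450900 N·m.
J = πd⁴/32 = π(0.362)⁴/32 = 1.686×10^-3 m⁴.
Shear stress varies linearly with radius: τ = T·r/J = 450900 × 0.0220 / 1.686×10^-3 = 5.884×10^6 Pa.

0.853 ksi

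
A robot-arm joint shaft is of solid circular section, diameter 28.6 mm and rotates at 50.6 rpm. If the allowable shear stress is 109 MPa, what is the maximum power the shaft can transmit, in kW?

J = πd⁴/32 = π(0.0286)⁴/32 = 6.568×10^-8 m⁴.
T_max = τ_allow·J/r = 1.09×10^8 × 6.568×10^-8 / 0.0143 = 500.7 N·m.
ω = 2π·50.6/60 = 5.299 rad/s, so P_max = T_max·ω = 2653 W.

2.65 kW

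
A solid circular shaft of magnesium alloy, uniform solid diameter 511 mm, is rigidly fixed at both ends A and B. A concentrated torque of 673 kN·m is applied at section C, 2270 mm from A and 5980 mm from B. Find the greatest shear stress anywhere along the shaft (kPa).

With uniform GJ and both ends fixed, compatibility θ_AC = θ_CB gives T_A·a = T_B·b, together with T_A + T_B = T₀.
T_A = T₀·b/(a+b) = 673000·5980/8250 = 487800 N·m; T_B = 185200 N·m.
τ in each portion: τ_AC = 1.86×10^7 Pa, τ_CB = 7.07×10^6 Pa; maximum is in AC.
τ_max = T_AC·r/J = 487800·0.256/6.69×10^-3 = 1.862×10^7 Pa.

18600 kPa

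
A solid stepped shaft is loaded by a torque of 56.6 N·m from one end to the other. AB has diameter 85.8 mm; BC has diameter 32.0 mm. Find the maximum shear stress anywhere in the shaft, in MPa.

Under the same torque, τ_max = 16T/(πd³) is largest where d is smallest — segment BC (d = 32.0 mm).
τ_max = 16·56.60/(π·(0.0320)³) = 8.797×10^6 Pa.

8.80 MPa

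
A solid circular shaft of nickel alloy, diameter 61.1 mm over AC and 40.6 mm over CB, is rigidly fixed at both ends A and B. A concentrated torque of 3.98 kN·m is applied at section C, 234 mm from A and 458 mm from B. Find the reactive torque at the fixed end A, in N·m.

3620 N·m

Compatibility: T_A·a/J_AC = T_B·b/J_CB with T_A + T_B = T₀.
J_AC = 1.37×10^-6 m⁴, J_CB = 2.67×10^-7 m⁴, so T_A = T₀·(J_AC/a)/((J_AC/a)+(J_CB/b)) = 3619 N·m, T_B = 360.5 N·m.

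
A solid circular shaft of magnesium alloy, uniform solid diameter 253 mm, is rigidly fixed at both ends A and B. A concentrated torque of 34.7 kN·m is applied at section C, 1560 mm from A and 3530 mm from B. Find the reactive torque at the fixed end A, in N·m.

24100 N·m

With uniform GJ and both ends fixed, compatibility θ_AC = θ_CB gives T_A·a = T_B·b, together with T_A + T_B = T₀.
T_A = T₀·b/(a+b) = 34700·3530/5090 = 24070 N·m; T_B = 10630 N·m.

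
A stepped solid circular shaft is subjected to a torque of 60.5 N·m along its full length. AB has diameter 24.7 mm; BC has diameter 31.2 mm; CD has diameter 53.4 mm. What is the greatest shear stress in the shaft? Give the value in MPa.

Under the same torque, τ_max = 16T/(πd³) is largest where d is smallest — segment AB (d = 24.7 mm).
τ_max = 16·60.50/(π·(0.0247)³) = 2.045×10^7 Pa.

20.4 MPa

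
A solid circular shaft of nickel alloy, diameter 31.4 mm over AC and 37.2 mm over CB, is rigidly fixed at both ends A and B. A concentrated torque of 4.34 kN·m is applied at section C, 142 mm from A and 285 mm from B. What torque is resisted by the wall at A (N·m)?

2190 N·m

Compatibility: T_A·a/J_AC = T_B·b/J_CB with T_A + T_B = T₀.
J_AC = 9.54×10^-8 m⁴, J_CB = 1.88×10^-7 m⁴, so T_A = T₀·(J_AC/a)/((J_AC/a)+(J_CB/b)) = 2190 N·m, T_B = 2150 N·m.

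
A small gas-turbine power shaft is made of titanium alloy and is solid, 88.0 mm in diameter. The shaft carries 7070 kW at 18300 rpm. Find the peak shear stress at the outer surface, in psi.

4000 psi

ω = 2π·18300/60 = 1916 rad/s, so T = P/ω = 7070×10³ / 1916 = 3689 N·m.
J = πd⁴/32 = π(0.0880)⁴/32 = 5.887×10^-6 m⁴.
τ_max = T·r/J = 3689 × 0.0440 / 5.887×10^-6 = 2.757×10^7 Pa.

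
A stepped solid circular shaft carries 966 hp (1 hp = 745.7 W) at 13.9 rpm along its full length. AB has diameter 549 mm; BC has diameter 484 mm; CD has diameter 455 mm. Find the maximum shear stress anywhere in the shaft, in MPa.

26.8 MPa

ω = 2π·13.9/60 = 1.456 rad/s, so T = P/ω = 966×745.7 / 1.456 = 494900 N·m.
Under the same torque, τ_max = 16T/(πd³) is largest where d is smallest — segment CD (d = 455 mm).
τ_max = 16·494900/(π·(0.455)³) = 2.676×10^7 Pa.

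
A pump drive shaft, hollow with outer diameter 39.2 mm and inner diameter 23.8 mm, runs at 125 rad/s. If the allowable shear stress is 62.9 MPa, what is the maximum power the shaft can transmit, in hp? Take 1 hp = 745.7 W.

J = π(d_o⁴ − d_i⁴)/32 = π(0.0392⁴ − 0.0238⁴)/32 = 2.003×10^-7 m⁴.
T_max = τ_allow·J/r = 6.29×10^7 × 2.003×10^-7 / 0.0196 = 642.9 N·m.
ω = 125 rad/s, so P_max = T_max·ω = 8.036×10^4 W.

108 hp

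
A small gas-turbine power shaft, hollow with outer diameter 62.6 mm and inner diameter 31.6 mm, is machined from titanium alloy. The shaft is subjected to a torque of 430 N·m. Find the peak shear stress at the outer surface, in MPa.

9.55 MPa

J = π(d_o⁴ − d_i⁴)/32 = π(0.0626⁴ − 0.0316⁴)/32 = 1.410×10^-6 m⁴.
τ_max = T·r/J = 430.0 × 0.0313 / 1.410×10^-6 = 9.547×10^6 Pa.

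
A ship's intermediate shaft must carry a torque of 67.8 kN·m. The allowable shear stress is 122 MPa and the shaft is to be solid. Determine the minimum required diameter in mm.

141 mm

For a solid shaft τ_max = 16T/(πd³), so d = (16T/(π τ_allow))^(1/3) = (16·67800/(π·1.22×10^8))^(1/3) = 0.1415 m.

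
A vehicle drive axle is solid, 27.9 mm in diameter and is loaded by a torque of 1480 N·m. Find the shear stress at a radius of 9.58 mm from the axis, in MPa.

238 MPa

J = πd⁴/32 = π(0.0279)⁴/32 = 5.949×10^-8 m⁴.
Shear stress varies linearly with radius: τ = T·r/J = 1480 × 0.00958 / 5.949×10^-8 = 2.383×10^8 Pa.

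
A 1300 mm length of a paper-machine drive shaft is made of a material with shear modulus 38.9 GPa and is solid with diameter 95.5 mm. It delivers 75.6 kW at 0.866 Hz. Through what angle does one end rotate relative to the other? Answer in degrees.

ω = 2π·0.866 = 5.441 rad/s, so T = P/ω = 75.6×10³ / 5.441 = 13890 N·m.
J = πd⁴/32 = π(0.0955)⁴/32 = 8.166×10^-6 m⁴.
θ = T·L/(G·J) = 13890 × 1.30 / (38.9×10⁹ × 8.166×10^-6) = 0.05686 rad.

3.26°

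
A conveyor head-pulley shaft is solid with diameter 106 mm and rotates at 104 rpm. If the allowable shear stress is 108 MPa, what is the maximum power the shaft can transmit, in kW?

275 kW

J = πd⁴/32 = π(0.106)⁴/32 = 1.239×10^-5 m⁴.
T_max = τ_allow·J/r = 1.08×10^8 × 1.239×10^-5 / 0.0530 = 25260 N·m.
ω = 2π·104/60 = 10.89 rad/s, so P_max = T_max·ω = 2.751×10^5 W.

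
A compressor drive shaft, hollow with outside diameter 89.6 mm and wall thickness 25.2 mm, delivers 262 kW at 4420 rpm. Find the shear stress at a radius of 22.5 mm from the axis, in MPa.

2.09 MPa

ω = 2π·4420/60 = 462.9 rad/s, so T = P/ω = 262×10³ / 462.9 = 566.0 N·m.
J = π(d_o⁴ − d_i⁴)/32 = π(0.0896⁴ − 0.0392⁴)/32 = 6.096×10^-6 m⁴.
Shear stress varies linearly with radius: τ = T·r/J = 566.0 × 0.0225 / 6.096×10^-6 = 2.089×10^6 Pa.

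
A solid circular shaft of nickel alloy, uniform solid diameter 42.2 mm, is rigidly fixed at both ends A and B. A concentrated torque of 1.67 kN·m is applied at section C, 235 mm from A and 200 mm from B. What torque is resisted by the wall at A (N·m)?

With uniform GJ and both ends fixed, compatibility θ_AC = θ_CB gives T_A·a = T_B·b, together with T_A + T_B = T₀.
T_A = T₀·b/(a+b) = 1670·200/435.0 = 767.8 N·m; T_B = 902.2 N·m.

768 N·m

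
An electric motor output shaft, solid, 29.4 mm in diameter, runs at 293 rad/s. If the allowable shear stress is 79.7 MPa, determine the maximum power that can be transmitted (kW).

117 kW

J = πd⁴/32 = π(0.0294)⁴/32 = 7.335×10^-8 m⁴.
T_max = τ_allow·J/r = 7.97×10^7 × 7.335×10^-8 / 0.0147 = 397.7 N·m.
ω = 293 rad/s, so P_max = T_max·ω = 1.165×10^5 W.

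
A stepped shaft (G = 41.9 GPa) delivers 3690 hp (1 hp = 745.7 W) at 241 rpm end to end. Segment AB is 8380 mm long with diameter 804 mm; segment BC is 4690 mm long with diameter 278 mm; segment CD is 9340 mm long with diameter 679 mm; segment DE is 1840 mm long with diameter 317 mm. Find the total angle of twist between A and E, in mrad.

27.3 mrad

ω = 2π·241/60 = 25.24 rad/s, so T = P/ω = 3690×745.7 / 25.24 = 109000 N·m.
J_AB = π(0.804)⁴/32 = 0.0410 m⁴; J_BC = π(0.278)⁴/32 = 5.86×10^-4 m⁴; J_CD = π(0.679)⁴/32 = 0.0209 m⁴; J_DE = π(0.317)⁴/32 = 9.91×10^-4 m⁴.
θ = (T/G)·Σ L_i/J_i = (109000/41.9×10⁹)·(8.38/0.0410 + 4.69/5.86×10^-4 + 9.34/0.0209 + 1.84/9.91×10^-4) = 0.02734 rad.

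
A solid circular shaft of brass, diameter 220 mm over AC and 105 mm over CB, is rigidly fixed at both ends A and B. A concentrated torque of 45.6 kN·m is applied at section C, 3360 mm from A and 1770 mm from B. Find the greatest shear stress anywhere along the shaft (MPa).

Compatibility: T_A·a/J_AC = T_B·b/J_CB with T_A + T_B = T₀.
J_AC = 2.30×10^-4 m⁴, J_CB = 1.19×10^-5 m⁴, so T_A = T₀·(J_AC/a)/((J_AC/a)+(J_CB/b)) = 41510 N·m, T_B = 4089 N·m.
τ in each portion: τ_AC = 1.99×10^7 Pa, τ_CB = 1.80×10^7 Pa; maximum is in AC.
τ_max = T_AC·r/J = 41510·0.110/2.30×10^-4 = 1.985×10^7 Pa.

19.9 MPa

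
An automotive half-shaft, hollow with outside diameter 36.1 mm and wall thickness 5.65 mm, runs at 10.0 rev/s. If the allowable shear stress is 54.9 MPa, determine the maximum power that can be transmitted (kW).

24.8 kW

J = π(d_o⁴ − d_i⁴)/32 = π(0.0361⁴ − 0.0248⁴)/32 = 1.296×10^-7 m⁴.
T_max = τ_allow·J/r = 5.49×10^7 × 1.296×10^-7 / 0.0181 = 394.2 N·m.
ω = 2π·10.0 = 62.83 rad/s, so P_max = T_max·ω = 2.477×10^4 W.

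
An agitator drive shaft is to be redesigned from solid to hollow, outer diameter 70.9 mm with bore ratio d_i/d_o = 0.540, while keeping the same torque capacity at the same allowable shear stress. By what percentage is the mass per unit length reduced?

24.8 %

Equal τ_max and T ⇒ the solid shaft needs d_s³ = d_o³(1−k⁴), so d_s = 70.9·(1−0.540⁴)^(1/3) = 68.83 mm.
Area ratio A_h/A_s = d_o²(1−k²)/d_s² = (1−k²)/(1−k⁴)^(2/3) = 0.7516.
Mass saving = 1 − 0.7516 = 24.8 %.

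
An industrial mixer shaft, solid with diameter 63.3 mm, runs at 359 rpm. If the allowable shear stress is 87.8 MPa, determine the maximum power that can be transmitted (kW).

J = πd⁴/32 = π(0.0633)⁴/32 = 1.576×10^-6 m⁴.
T_max = τ_allow·J/r = 8.78×10^7 × 1.576×10^-6 / 0.0316 = 4373 N·m.
ω = 2π·359/60 = 37.59 rad/s, so P_max = T_max·ω = 1.644×10^5 W.

164 kW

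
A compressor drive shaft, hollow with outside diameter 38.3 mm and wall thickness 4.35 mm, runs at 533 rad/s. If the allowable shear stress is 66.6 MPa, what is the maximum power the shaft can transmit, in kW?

252 kW

J = π(d_o⁴ − d_i⁴)/32 = π(0.0383⁴ − 0.0296⁴)/32 = 1.359×10^-7 m⁴.
T_max = τ_allow·J/r = 6.66×10^7 × 1.359×10^-7 / 0.0191 = 472.6 N·m.
ω = 533 rad/s, so P_max = T_max·ω = 2.519×10^5 W.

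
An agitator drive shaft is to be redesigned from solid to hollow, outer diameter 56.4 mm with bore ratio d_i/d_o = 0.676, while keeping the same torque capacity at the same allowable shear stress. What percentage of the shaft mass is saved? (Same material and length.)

Equal τ_max and T ⇒ the solid shaft needs d_s³ = d_o³(1−k⁴), so d_s = 56.4·(1−0.676⁴)^(1/3) = 52.16 mm.
Area ratio A_h/A_s = d_o²(1−k²)/d_s² = (1−k²)/(1−k⁴)^(2/3) = 0.6348.
Mass saving = 1 − 0.6348 = 36.5 %.

36.5 %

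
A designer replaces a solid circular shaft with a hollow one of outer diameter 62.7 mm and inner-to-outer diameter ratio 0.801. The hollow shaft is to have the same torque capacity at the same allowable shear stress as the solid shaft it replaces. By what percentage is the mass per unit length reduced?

Equal τ_max and T ⇒ the solid shaft needs d_s³ = d_o³(1−k⁴), so d_s = 62.7·(1−0.801⁴)^(1/3) = 52.54 mm.
Area ratio A_h/A_s = d_o²(1−k²)/d_s² = (1−k²)/(1−k⁴)^(2/3) = 0.5104.
Mass saving = 1 − 0.5104 = 49.0 %.

49.0 %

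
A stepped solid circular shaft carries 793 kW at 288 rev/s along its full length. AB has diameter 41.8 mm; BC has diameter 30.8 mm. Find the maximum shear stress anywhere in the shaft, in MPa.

76.4 MPa

ω = 2π·288 = 1810 rad/s, so T = P/ω = 793×10³ / 1810 = 438.2 N·m.
Under the same torque, τ_max = 16T/(πd³) is largest where d is smallest — segment BC (d = 30.8 mm).
τ_max = 16·438.2/(π·(0.0308)³) = 7.639×10^7 Pa.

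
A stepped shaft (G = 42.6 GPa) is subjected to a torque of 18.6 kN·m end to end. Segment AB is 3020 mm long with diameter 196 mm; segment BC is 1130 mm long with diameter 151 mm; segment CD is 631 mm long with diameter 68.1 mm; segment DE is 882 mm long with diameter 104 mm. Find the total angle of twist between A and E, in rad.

J_AB = π(0.196)⁴/32 = 1.45×10^-4 m⁴; J_BC = π(0.151)⁴/32 = 5.10×10^-5 m⁴; J_CD = π(0.0681)⁴/32 = 2.11×10^-6 m⁴; J_DE = π(0.104)⁴/32 = 1.15×10^-5 m⁴.
θ = (T/G)·Σ L_i/J_i = (18600/42.6×10⁹)·(3.02/1.45×10^-4 + 1.13/5.10×10^-5 + 0.631/2.11×10^-6 + 0.882/1.15×10^-5) = 0.1828 rad.

0.183 rad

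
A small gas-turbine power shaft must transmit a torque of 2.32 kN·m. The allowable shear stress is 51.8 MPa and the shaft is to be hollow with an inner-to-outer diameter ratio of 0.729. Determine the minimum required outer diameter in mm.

68.2 mm

For a hollow shaft with d_i/d_o = 0.729: τ_max = 16T/(π d_o³ (1−k⁴)), so d_o = [16T/(π τ_allow (1−k⁴))]^(1/3) = [16·2320/(π·5.18×10^7·0.7176)]^(1/3) = 0.06825 m.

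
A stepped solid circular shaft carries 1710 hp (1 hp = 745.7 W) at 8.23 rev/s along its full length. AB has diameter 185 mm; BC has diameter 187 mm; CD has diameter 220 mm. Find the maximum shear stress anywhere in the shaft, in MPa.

ω = 2π·8.23 = 51.71 rad/s, so T = P/ω = 1710×745.7 / 51.71 = 24660 N·m.
Under the same torque, τ_max = 16T/(πd³) is largest where d is smallest — segment AB (d = 185 mm).
τ_max = 16·24660/(π·(0.185)³) = 1.984×10^7 Pa.

19.8 MPa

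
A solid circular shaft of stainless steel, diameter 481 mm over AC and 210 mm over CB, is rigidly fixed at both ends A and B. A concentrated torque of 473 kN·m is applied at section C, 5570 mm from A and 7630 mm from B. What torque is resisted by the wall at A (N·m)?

461000 N·m

Compatibility: T_A·a/J_AC = T_B·b/J_CB with T_A + T_B = T₀.
J_AC = 5.26×10^-3 m⁴, J_CB = 1.91×10^-4 m⁴, so T_A = T₀·(J_AC/a)/((J_AC/a)+(J_CB/b)) = 460800 N·m, T_B = 12220 N·m.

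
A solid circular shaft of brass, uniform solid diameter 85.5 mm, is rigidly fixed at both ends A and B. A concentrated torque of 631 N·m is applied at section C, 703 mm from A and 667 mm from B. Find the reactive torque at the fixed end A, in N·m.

307 N·m

With uniform GJ and both ends fixed, compatibility θ_AC = θ_CB gives T_A·a = T_B·b, together with T_A + T_B = T₀.
T_A = T₀·b/(a+b) = 631.0·667/1370 = 307.2 N·m; T_B = 323.8 N·m.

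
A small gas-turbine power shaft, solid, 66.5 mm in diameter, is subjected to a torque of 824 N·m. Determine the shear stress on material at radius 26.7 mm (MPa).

11.5 MPa

J = πd⁴/32 = π(0.0665)⁴/32 = 1.920×10^-6 m⁴.
Shear stress varies linearly with radius: τ = T·r/J = 824.0 × 0.0267 / 1.920×10^-6 = 1.146×10^7 Pa.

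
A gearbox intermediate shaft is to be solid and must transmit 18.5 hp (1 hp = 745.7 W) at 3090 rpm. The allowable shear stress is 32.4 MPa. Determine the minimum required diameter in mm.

18.9 mm

ω = 2π·3090/60 = 323.6 rad/s, so T = P/ω = 18.5×745.7 / 323.6 = 42.63 N·m.
For a solid shaft τ_max = 16T/(πd³), so d = (16T/(π τ_allow))^(1/3) = (16·42.63/(π·3.24×10^7))^(1/3) = 0.01885 m.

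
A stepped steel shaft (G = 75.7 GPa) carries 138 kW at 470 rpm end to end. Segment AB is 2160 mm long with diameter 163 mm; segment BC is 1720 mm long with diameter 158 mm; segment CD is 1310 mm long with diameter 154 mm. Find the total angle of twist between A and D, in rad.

0.00307 rad

ω = 2π·470/60 = 49.22 rad/s, so T = P/ω = 138×10³ / 49.22 = 2804 N·m.
J_AB = π(0.163)⁴/32 = 6.93×10^-5 m⁴; J_BC = π(0.158)⁴/32 = 6.12×10^-5 m⁴; J_CD = π(0.154)⁴/32 = 5.52×10^-5 m⁴.
θ = (T/G)·Σ L_i/J_i = (2804/75.7×10⁹)·(2.16/6.93×10^-5 + 1.72/6.12×10^-5 + 1.31/5.52×10^-5) = 3.074×10^-3 rad.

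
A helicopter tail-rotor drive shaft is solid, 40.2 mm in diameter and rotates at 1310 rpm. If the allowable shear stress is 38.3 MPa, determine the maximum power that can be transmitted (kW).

67.0 kW

J = πd⁴/32 = π(0.0402)⁴/32 = 2.564×10^-7 m⁴.
T_max = τ_allow·J/r = 3.83×10^7 × 2.564×10^-7 / 0.0201 = 488.5 N·m.
ω = 2π·1310/60 = 137.2 rad/s, so P_max = T_max·ω = 6.702×10^4 W.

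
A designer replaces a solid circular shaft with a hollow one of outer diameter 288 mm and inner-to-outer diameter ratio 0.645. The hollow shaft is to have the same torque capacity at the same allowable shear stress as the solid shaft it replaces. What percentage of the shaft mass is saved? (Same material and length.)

33.7 %

Equal τ_max and T ⇒ the solid shaft needs d_s³ = d_o³(1−k⁴), so d_s = 288·(1−0.645⁴)^(1/3) = 270.3 mm.
Area ratio A_h/A_s = d_o²(1−k²)/d_s² = (1−k²)/(1−k⁴)^(2/3) = 0.6629.
Mass saving = 1 − 0.6629 = 33.7 %.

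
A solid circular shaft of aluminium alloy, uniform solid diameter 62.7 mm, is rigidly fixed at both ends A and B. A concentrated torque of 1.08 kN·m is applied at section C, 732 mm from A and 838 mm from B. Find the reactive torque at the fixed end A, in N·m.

576 N·m

With uniform GJ and both ends fixed, compatibility θ_AC = θ_CB gives T_A·a = T_B·b, together with T_A + T_B = T₀.
T_A = T₀·b/(a+b) = 1080·838/1570 = 576.5 N·m; T_B = 503.5 N·m.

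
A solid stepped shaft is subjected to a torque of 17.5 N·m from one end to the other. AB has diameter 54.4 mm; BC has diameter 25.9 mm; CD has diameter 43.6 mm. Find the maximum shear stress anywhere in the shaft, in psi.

744 psi

Under the same torque, τ_max = 16T/(πd³) is largest where d is smallest — segment BC (d = 25.9 mm).
τ_max = 16·17.50/(π·(0.0259)³) = 5.130×10^6 Pa.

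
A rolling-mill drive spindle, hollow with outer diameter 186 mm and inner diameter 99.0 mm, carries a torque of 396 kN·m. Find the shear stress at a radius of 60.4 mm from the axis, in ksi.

32.1 ksi

J = π(d_o⁴ − d_i⁴)/32 = π(0.186⁴ − 0.0990⁴)/32 = 1.081×10^-4 m⁴.
Shear stress varies linearly with radius: τ = T·r/J = 396000 × 0.0604 / 1.081×10^-4 = 2.213×10^8 Pa.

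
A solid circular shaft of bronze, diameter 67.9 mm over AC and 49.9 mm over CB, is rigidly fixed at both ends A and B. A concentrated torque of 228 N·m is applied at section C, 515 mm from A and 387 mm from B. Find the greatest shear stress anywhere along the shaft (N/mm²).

Compatibility: T_A·a/J_AC = T_B·b/J_CB with T_A + T_B = T₀.
J_AC = 2.09×10^-6 m⁴, J_CB = 6.09×10^-7 m⁴, so T_A = T₀·(J_AC/a)/((J_AC/a)+(J_CB/b)) = 164.2 N·m, T_B = 63.75 N·m.
τ in each portion: τ_AC = 2.67×10^6 Pa, τ_CB = 2.61×10^6 Pa; maximum is in AC.
τ_max = T_AC·r/J = 164.2·0.0340/2.09×10^-6 = 2.672×10^6 Pa.

2.67 N/mm²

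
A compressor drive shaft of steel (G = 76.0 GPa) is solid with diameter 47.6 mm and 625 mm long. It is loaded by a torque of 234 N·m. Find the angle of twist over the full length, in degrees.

J = πd⁴/32 = π(0.0476)⁴/32 = 5.040×10^-7 m⁴.
θ = T·L/(G·J) = 234.0 × 0.625 / (76.0×10⁹ × 5.040×10^-7) = 3.818×10^-3 rad.

0.219°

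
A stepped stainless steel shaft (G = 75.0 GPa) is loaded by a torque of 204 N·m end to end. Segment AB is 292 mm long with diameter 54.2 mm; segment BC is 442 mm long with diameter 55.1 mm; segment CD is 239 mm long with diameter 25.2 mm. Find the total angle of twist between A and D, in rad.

J_AB = π(0.0542)⁴/32 = 8.47×10^-7 m⁴; J_BC = π(0.0551)⁴/32 = 9.05×10^-7 m⁴; J_CD = π(0.0252)⁴/32 = 3.96×10^-8 m⁴.
θ = (T/G)·Σ L_i/J_i = (204.0/75.0×10⁹)·(0.292/8.47×10^-7 + 0.442/9.05×10^-7 + 0.239/3.96×10^-8) = 0.01869 rad.

0.0187 rad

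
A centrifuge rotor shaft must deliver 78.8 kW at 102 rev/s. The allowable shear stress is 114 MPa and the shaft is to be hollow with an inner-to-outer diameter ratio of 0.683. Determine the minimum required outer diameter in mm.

ω = 2π·102 = 640.9 rad/s, so T = P/ω = 78.8×10³ / 640.9 = 123.0 N·m.
For a hollow shaft with d_i/d_o = 0.683: τ_max = 16T/(π d_o³ (1−k⁴)), so d_o = [16T/(π τ_allow (1−k⁴))]^(1/3) = [16·123.0/(π·1.14×10^8·0.7824)]^(1/3) = 0.01915 m.

19.1 mm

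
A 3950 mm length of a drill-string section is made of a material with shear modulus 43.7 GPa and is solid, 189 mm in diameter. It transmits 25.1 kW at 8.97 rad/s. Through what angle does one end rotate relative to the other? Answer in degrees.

ω = 8.97 rad/s, so T = P/ω = 25.1×10³ / 8.970 = 2798 N·m.
J = πd⁴/32 = π(0.189)⁴/32 = 1.253×10^-4 m⁴.
θ = T·L/(G·J) = 2798 × 3.95 / (43.7×10⁹ × 1.253×10^-4) = 2.019×10^-3 rad.

0.116°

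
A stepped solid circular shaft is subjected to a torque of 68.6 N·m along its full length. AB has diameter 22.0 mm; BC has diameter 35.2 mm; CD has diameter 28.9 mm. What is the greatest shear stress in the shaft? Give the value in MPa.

32.8 MPa

Under the same torque, τ_max = 16T/(πd³) is largest where d is smallest — segment AB (d = 22.0 mm).
τ_max = 16·68.60/(π·(0.0220)³) = 3.281×10^7 Pa.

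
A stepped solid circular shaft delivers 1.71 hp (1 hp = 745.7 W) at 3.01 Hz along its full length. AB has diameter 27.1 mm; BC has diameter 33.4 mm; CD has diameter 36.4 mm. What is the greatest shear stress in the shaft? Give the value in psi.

2500 psi

ω = 2π·3.01 = 18.91 rad/s, so T = P/ω = 1.71×745.7 / 18.91 = 67.42 N·m.
Under the same torque, τ_max = 16T/(πd³) is largest where d is smallest — segment AB (d = 27.1 mm).
τ_max = 16·67.42/(π·(0.0271)³) = 1.725×10^7 Pa.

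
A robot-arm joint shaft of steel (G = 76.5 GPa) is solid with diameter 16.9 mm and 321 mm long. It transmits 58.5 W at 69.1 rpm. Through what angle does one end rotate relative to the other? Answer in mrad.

ω = 2π·69.1/60 = 7.236 rad/s, so T = P/ω = 58.5 / 7.236 = 8.084 N·m.
J = πd⁴/32 = π(0.0169)⁴/32 = 8.008×10^-9 m⁴.
θ = T·L/(G·J) = 8.084 × 0.321 / (76.5×10⁹ × 8.008×10^-9) = 4.236×10^-3 rad.

4.24 mrad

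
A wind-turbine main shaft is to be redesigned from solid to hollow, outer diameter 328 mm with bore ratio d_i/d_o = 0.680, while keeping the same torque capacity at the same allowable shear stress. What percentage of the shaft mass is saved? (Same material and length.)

36.9 %

Equal τ_max and T ⇒ the solid shaft needs d_s³ = d_o³(1−k⁴), so d_s = 328·(1−0.680⁴)^(1/3) = 302.7 mm.
Area ratio A_h/A_s = d_o²(1−k²)/d_s² = (1−k²)/(1−k⁴)^(2/3) = 0.6311.
Mass saving = 1 − 0.6311 = 36.9 %.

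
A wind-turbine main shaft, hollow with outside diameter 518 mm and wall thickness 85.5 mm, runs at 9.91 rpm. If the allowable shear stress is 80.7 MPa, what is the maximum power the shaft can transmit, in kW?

1830 kW

J = π(d_o⁴ − d_i⁴)/32 = π(0.518⁴ − 0.347⁴)/32 = 5.645×10^-3 m⁴.
T_max = τ_allow·J/r = 8.07×10^7 × 5.645×10^-3 / 0.259 = 1.759e6 N·m.
ω = 2π·9.91/60 = 1.038 rad/s, so P_max = T_max·ω = 1.825×10^6 W.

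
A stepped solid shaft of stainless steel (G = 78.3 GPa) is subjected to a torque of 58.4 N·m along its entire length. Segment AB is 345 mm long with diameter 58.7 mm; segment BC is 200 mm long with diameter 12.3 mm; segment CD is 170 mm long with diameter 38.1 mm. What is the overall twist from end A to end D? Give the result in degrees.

J_AB = π(0.0587)⁴/32 = 1.17×10^-6 m⁴; J_BC = π(0.0123)⁴/32 = 2.25×10^-9 m⁴; J_CD = π(0.0381)⁴/32 = 2.07×10^-7 m⁴.
θ = (T/G)·Σ L_i/J_i = (58.40/78.3×10⁹)·(0.345/1.17×10^-6 + 0.200/2.25×10^-9 + 0.170/2.07×10^-7) = 0.06722 rad.

3.85°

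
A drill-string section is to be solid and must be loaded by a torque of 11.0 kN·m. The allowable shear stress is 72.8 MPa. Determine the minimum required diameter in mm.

For a solid shaft τ_max = 16T/(πd³), so d = (16T/(π τ_allow))^(1/3) = (16·11000/(π·7.28×10^7))^(1/3) = 0.09164 m.

91.6 mm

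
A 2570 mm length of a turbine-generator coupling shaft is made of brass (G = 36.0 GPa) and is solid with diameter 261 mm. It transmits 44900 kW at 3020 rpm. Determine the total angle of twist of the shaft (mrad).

ω = 2π·3020/60 = 316.3 rad/s, so T = P/ω = 44900×10³ / 316.3 = 142000 N·m.
J = πd⁴/32 = π(0.261)⁴/32 = 4.556×10^-4 m⁴.
θ = T·L/(G·J) = 142000 × 2.57 / (36.0×10⁹ × 4.556×10^-4) = 0.02225 rad.

22.2 mrad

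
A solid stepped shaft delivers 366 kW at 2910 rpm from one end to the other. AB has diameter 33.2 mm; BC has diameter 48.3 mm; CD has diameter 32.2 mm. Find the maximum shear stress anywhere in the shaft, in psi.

ω = 2π·2910/60 = 304.7 rad/s, so T = P/ω = 366×10³ / 304.7 = 1201 N·m.
Under the same torque, τ_max = 16T/(πd³) is largest where d is smallest — segment CD (d = 32.2 mm).
τ_max = 16·1201/(π·(0.0322)³) = 1.832×10^8 Pa.

26600 psi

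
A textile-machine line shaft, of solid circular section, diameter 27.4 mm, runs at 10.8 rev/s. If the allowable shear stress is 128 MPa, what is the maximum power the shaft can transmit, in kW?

35.1 kW

J = πd⁴/32 = π(0.0274)⁴/32 = 5.534×10^-8 m⁴.
T_max = τ_allow·J/r = 1.28×10^8 × 5.534×10^-8 / 0.0137 = 517.0 N·m.
ω = 2π·10.8 = 67.86 rad/s, so P_max = T_max·ω = 3.508×10^4 W.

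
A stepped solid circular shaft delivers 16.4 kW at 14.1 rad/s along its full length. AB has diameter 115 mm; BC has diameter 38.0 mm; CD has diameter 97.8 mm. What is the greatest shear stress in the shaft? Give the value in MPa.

ω = 14.1 rad/s, so T = P/ω = 16.4×10³ / 14.10 = 1163 N·m.
Under the same torque, τ_max = 16T/(πd³) is largest where d is smallest — segment BC (d = 38.0 mm).
τ_max = 16·1163/(π·(0.0380)³) = 1.080×10^8 Pa.

108 MPa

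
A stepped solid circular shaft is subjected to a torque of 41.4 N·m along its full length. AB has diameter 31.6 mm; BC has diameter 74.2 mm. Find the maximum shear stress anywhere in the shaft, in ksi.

0.969 ksi

Under the same torque, τ_max = 16T/(πd³) is largest where d is smallest — segment AB (d = 31.6 mm).
τ_max = 16·41.40/(π·(0.0316)³) = 6.682×10^6 Pa.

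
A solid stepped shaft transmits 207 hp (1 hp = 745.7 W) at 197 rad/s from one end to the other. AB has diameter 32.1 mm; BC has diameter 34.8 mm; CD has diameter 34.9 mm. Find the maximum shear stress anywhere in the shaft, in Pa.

1.21e8 Pa

ω = 197 rad/s, so T = P/ω = 207×745.7 / 197.0 = 783.6 N·m.
Under the same torque, τ_max = 16T/(πd³) is largest where d is smallest — segment AB (d = 32.1 mm).
τ_max = 16·783.6/(π·(0.0321)³) = 1.206×10^8 Pa.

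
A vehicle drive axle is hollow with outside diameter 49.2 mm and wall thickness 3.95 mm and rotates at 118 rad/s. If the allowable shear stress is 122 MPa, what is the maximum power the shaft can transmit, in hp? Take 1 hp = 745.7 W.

227 hp

J = π(d_o⁴ − d_i⁴)/32 = π(0.0492⁴ − 0.0413⁴)/32 = 2.896×10^-7 m⁴.
T_max = τ_allow·J/r = 1.22×10^8 × 2.896×10^-7 / 0.0246 = 1436 N·m.
ω = 118 rad/s, so P_max = T_max·ω = 1.695×10^5 W.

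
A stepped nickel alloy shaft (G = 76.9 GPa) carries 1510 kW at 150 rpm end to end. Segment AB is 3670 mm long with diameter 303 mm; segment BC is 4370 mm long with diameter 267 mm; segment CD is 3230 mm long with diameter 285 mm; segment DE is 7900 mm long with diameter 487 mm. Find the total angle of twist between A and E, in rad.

ω = 2π·150/60 = 15.71 rad/s, so T = P/ω = 1510×10³ / 15.71 = 96130 N·m.
J_AB = π(0.303)⁴/32 = 8.28×10^-4 m⁴; J_BC = π(0.267)⁴/32 = 4.99×10^-4 m⁴; J_CD = π(0.285)⁴/32 = 6.48×10^-4 m⁴; J_DE = π(0.487)⁴/32 = 5.52×10^-3 m⁴.
θ = (T/G)·Σ L_i/J_i = (96130/76.9×10⁹)·(3.67/8.28×10^-4 + 4.37/4.99×10^-4 + 3.23/6.48×10^-4 + 7.90/5.52×10^-3) = 0.02451 rad.

0.0245 rad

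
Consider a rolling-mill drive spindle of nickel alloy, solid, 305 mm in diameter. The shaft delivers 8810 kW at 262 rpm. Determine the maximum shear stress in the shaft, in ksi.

8.36 ksi

ω = 2π·262/60 = 27.44 rad/s, so T = P/ω = 8810×10³ / 27.44 = 321100 N·m.
J = πd⁴/32 = π(0.305)⁴/32 = 8.496×10^-4 m⁴.
τ_max = T·r/J = 321100 × 0.152 / 8.496×10^-4 = 5.764×10^7 Pa.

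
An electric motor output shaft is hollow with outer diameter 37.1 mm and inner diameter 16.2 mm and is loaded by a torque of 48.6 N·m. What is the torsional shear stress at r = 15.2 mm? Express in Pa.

4.12e6 Pa

J = π(d_o⁴ − d_i⁴)/32 = π(0.0371⁴ − 0.0162⁴)/32 = 1.792×10^-7 m⁴.
Shear stress varies linearly with radius: τ = T·r/J = 48.60 × 0.0152 / 1.792×10^-7 = 4.122×10^6 Pa.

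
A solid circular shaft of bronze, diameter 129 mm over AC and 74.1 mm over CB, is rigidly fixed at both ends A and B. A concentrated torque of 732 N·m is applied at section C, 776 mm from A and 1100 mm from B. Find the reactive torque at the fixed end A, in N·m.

680 N·m

Compatibility: T_A·a/J_AC = T_B·b/J_CB with T_A + T_B = T₀.
J_AC = 2.72×10^-5 m⁴, J_CB = 2.96×10^-6 m⁴, so T_A = T₀·(J_AC/a)/((J_AC/a)+(J_CB/b)) = 679.8 N·m, T_B = 52.21 N·m.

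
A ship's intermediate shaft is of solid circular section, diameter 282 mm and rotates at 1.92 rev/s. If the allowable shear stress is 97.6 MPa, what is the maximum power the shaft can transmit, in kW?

J = πd⁴/32 = π(0.282)⁴/32 = 6.209×10^-4 m⁴.
T_max = τ_allow·J/r = 9.76×10^7 × 6.209×10^-4 / 0.141 = 429800 N·m.
ω = 2π·1.92 = 12.06 rad/s, so P_max = T_max·ω = 5.185×10^6 W.

5180 kW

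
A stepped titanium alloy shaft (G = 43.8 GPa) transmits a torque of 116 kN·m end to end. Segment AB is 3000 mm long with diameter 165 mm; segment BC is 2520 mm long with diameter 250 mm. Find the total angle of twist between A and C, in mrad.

127 mrad

J_AB = π(0.165)⁴/32 = 7.28×10^-5 m⁴; J_BC = π(0.250)⁴/32 = 3.83×10^-4 m⁴.
θ = (T/G)·Σ L_i/J_i = (116000/43.8×10⁹)·(3.00/7.28×10^-5 + 2.52/3.83×10^-4) = 0.1266 rad.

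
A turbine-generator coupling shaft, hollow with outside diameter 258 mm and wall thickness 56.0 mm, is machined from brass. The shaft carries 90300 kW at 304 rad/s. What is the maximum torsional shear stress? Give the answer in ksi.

ω = 304 rad/s, so T = P/ω = 90300×10³ / 304.0 = 297000 N·m.
J = π(d_o⁴ − d_i⁴)/32 = π(0.258⁴ − 0.146⁴)/32 = 3.904×10^-4 m⁴.
τ_max = T·r/J = 297000 × 0.129 / 3.904×10^-4 = 9.816×10^7 Pa.

14.2 ksi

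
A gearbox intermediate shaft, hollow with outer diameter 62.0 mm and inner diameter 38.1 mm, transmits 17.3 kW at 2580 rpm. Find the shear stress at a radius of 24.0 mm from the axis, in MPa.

1.24 MPa

ω = 2π·2580/60 = 270.2 rad/s, so T = P/ω = 17.3×10³ / 270.2 = 64.03 N·m.
J = π(d_o⁴ − d_i⁴)/32 = π(0.0620⁴ − 0.0381⁴)/32 = 1.244×10^-6 m⁴.
Shear stress varies linearly with radius: τ = T·r/J = 64.03 × 0.0240 / 1.244×10^-6 = 1.236×10^6 Pa.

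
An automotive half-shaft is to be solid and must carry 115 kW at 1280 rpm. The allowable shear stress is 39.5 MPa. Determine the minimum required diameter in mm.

ω = 2π·1280/60 = 134.0 rad/s, so T = P/ω = 115×10³ / 134.0 = 857.9 N·m.
For a solid shaft τ_max = 16T/(πd³), so d = (16T/(π τ_allow))^(1/3) = (16·857.9/(π·3.95×10^7))^(1/3) = 0.04800 m.

48.0 mm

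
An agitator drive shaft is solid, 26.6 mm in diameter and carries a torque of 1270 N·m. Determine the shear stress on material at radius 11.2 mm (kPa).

J = πd⁴/32 = π(0.0266)⁴/32 = 4.915×10^-8 m⁴.
Shear stress varies linearly with radius: τ = T·r/J = 1270 × 0.0112 / 4.915×10^-8 = 2.894×10^8 Pa.

289000 kPa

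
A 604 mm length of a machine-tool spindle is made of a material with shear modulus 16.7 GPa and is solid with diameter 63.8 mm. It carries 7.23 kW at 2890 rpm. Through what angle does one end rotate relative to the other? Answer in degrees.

ω = 2π·2890/60 = 302.6 rad/s, so T = P/ω = 7.23×10³ / 302.6 = 23.89 N·m.
J = πd⁴/32 = π(0.0638)⁴/32 = 1.627×10^-6 m⁴.
θ = T·L/(G·J) = 23.89 × 0.604 / (16.7×10⁹ × 1.627×10^-6) = 5.312×10^-4 rad.

0.0304°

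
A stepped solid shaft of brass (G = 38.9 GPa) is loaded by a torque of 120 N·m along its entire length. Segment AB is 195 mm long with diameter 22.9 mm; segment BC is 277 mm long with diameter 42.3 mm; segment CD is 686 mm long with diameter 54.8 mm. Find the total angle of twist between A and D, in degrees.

J_AB = π(0.0229)⁴/32 = 2.70×10^-8 m⁴; J_BC = π(0.0423)⁴/32 = 3.14×10^-7 m⁴; J_CD = π(0.0548)⁴/32 = 8.85×10^-7 m⁴.
θ = (T/G)·Σ L_i/J_i = (120.0/38.9×10⁹)·(0.195/2.70×10^-8 + 0.277/3.14×10^-7 + 0.686/8.85×10^-7) = 0.02739 rad.

1.57°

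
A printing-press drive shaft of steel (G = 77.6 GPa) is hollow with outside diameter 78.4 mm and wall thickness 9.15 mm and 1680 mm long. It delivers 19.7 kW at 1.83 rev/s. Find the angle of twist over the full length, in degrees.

0.875°

ω = 2π·1.83 = 11.50 rad/s, so T = P/ω = 19.7×10³ / 11.50 = 1713 N·m.
J = π(d_o⁴ − d_i⁴)/32 = π(0.0784⁴ − 0.0601⁴)/32 = 2.428×10^-6 m⁴.
θ = T·L/(G·J) = 1713 × 1.68 / (77.6×10⁹ × 2.428×10^-6) = 0.01528 rad.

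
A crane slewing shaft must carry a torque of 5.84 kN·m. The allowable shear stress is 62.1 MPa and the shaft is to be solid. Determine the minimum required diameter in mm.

For a solid shaft τ_max = 16T/(πd³), so d = (16T/(π τ_allow))^(1/3) = (16·5840/(π·6.21×10^7))^(1/3) = 0.07824 m.

78.2 mm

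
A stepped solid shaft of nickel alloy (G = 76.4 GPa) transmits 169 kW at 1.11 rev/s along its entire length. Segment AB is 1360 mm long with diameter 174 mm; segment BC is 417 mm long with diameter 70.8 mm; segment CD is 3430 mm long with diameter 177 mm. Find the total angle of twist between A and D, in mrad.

69.7 mrad

ω = 2π·1.11 = 6.974 rad/s, so T = P/ω = 169×10³ / 6.974 = 24230 N·m.
J_AB = π(0.174)⁴/32 = 9.00×10^-5 m⁴; J_BC = π(0.0708)⁴/32 = 2.47×10^-6 m⁴; J_CD = π(0.177)⁴/32 = 9.64×10^-5 m⁴.
θ = (T/G)·Σ L_i/J_i = (24230/76.4×10⁹)·(1.36/9.00×10^-5 + 0.417/2.47×10^-6 + 3.43/9.64×10^-5) = 0.06970 rad.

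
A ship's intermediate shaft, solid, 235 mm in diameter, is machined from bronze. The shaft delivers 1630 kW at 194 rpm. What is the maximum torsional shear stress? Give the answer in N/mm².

ω = 2π·194/60 = 20.32 rad/s, so T = P/ω = 1630×10³ / 20.32 = 80230 N·m.
J = πd⁴/32 = π(0.235)⁴/32 = 2.994×10^-4 m⁴.
τ_max = T·r/J = 80230 × 0.117 / 2.994×10^-4 = 3.149×10^7 Pa.

31.5 N/mm²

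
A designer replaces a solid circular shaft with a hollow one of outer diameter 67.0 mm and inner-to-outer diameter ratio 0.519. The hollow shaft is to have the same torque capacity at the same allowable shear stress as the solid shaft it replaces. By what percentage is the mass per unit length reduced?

23.2 %

Equal τ_max and T ⇒ the solid shaft needs d_s³ = d_o³(1−k⁴), so d_s = 67.0·(1−0.519⁴)^(1/3) = 65.34 mm.
Area ratio A_h/A_s = d_o²(1−k²)/d_s² = (1−k²)/(1−k⁴)^(2/3) = 0.7683.
Mass saving = 1 − 0.7683 = 23.2 %.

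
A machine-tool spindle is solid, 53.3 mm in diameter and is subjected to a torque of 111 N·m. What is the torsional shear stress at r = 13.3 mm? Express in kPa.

J = πd⁴/32 = π(0.0533)⁴/32 = 7.923×10^-7 m⁴.
Shear stress varies linearly with radius: τ = T·r/J = 111.0 × 0.0133 / 7.923×10^-7 = 1.863×10^6 Pa.

1860 kPa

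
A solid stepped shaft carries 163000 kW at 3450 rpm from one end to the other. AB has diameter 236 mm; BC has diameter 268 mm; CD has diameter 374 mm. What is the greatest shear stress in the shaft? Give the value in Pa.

1.75e8 Pa

ω = 2π·3450/60 = 361.3 rad/s, so T = P/ω = 163000×10³ / 361.3 = 451200 N·m.
Under the same torque, τ_max = 16T/(πd³) is largest where d is smallest — segment AB (d = 236 mm).
τ_max = 16·451200/(π·(0.236)³) = 1.748×10^8 Pa.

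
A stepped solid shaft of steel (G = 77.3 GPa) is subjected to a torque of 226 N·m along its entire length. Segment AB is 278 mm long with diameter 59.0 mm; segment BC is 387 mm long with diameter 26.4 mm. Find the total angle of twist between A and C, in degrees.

1.40°

J_AB = π(0.0590)⁴/32 = 1.19×10^-6 m⁴; J_BC = π(0.0264)⁴/32 = 4.77×10^-8 m⁴.
θ = (T/G)·Σ L_i/J_i = (226.0/77.3×10⁹)·(0.278/1.19×10^-6 + 0.387/4.77×10^-8) = 0.02441 rad.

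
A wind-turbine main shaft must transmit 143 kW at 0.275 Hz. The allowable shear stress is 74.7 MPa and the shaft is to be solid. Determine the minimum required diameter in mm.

ω = 2π·0.275 = 1.728 rad/s, so T = P/ω = 143×10³ / 1.728 = 82760 N·m.
For a solid shaft τ_max = 16T/(πd³), so d = (16T/(π τ_allow))^(1/3) = (16·82760/(π·7.47×10^7))^(1/3) = 0.1780 m.

178 mm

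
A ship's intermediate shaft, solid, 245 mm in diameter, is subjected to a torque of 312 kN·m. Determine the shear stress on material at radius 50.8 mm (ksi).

6.50 ksi

J = πd⁴/32 = π(0.245)⁴/32 = 3.537×10^-4 m⁴.
Shear stress varies linearly with radius: τ = T·r/J = 312000 × 0.0508 / 3.537×10^-4 = 4.481×10^7 Pa.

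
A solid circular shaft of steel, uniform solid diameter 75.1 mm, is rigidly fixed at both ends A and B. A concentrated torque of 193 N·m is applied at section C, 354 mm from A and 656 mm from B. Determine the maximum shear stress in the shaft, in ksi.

0.219 ksi

With uniform GJ and both ends fixed, compatibility θ_AC = θ_CB gives T_A·a = T_B·b, together with T_A + T_B = T₀.
T_A = T₀·b/(a+b) = 193.0·656/1010 = 125.4 N·m; T_B = 67.65 N·m.
τ in each portion: τ_AC = 1.51×10^6 Pa, τ_CB = 8.13×10^5 Pa; maximum is in AC.
τ_max = T_AC·r/J = 125.4·0.0376/3.12×10^-6 = 1.507×10^6 Pa.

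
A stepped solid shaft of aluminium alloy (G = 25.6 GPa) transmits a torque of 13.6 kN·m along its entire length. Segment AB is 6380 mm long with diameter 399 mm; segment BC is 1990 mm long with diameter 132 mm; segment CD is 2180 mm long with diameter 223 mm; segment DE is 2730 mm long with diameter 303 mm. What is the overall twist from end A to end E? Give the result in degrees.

J_AB = π(0.399)⁴/32 = 2.49×10^-3 m⁴; J_BC = π(0.132)⁴/32 = 2.98×10^-5 m⁴; J_CD = π(0.223)⁴/32 = 2.43×10^-4 m⁴; J_DE = π(0.303)⁴/32 = 8.28×10^-4 m⁴.
θ = (T/G)·Σ L_i/J_i = (13600/25.6×10⁹)·(6.38/2.49×10^-3 + 1.99/2.98×10^-5 + 2.18/2.43×10^-4 + 2.73/8.28×10^-4) = 0.04335 rad.

2.48°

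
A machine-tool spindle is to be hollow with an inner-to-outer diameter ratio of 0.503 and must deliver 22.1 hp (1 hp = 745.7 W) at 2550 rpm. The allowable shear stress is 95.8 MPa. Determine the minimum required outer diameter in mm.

15.2 mm

ω = 2π·2550/60 = 267.0 rad/s, so T = P/ω = 22.1×745.7 / 267.0 = 61.71 N·m.
For a hollow shaft with d_i/d_o = 0.503: τ_max = 16T/(π d_o³ (1−k⁴)), so d_o = [16T/(π τ_allow (1−k⁴))]^(1/3) = [16·61.71/(π·9.58×10^7·0.9360)]^(1/3) = 0.01519 m.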